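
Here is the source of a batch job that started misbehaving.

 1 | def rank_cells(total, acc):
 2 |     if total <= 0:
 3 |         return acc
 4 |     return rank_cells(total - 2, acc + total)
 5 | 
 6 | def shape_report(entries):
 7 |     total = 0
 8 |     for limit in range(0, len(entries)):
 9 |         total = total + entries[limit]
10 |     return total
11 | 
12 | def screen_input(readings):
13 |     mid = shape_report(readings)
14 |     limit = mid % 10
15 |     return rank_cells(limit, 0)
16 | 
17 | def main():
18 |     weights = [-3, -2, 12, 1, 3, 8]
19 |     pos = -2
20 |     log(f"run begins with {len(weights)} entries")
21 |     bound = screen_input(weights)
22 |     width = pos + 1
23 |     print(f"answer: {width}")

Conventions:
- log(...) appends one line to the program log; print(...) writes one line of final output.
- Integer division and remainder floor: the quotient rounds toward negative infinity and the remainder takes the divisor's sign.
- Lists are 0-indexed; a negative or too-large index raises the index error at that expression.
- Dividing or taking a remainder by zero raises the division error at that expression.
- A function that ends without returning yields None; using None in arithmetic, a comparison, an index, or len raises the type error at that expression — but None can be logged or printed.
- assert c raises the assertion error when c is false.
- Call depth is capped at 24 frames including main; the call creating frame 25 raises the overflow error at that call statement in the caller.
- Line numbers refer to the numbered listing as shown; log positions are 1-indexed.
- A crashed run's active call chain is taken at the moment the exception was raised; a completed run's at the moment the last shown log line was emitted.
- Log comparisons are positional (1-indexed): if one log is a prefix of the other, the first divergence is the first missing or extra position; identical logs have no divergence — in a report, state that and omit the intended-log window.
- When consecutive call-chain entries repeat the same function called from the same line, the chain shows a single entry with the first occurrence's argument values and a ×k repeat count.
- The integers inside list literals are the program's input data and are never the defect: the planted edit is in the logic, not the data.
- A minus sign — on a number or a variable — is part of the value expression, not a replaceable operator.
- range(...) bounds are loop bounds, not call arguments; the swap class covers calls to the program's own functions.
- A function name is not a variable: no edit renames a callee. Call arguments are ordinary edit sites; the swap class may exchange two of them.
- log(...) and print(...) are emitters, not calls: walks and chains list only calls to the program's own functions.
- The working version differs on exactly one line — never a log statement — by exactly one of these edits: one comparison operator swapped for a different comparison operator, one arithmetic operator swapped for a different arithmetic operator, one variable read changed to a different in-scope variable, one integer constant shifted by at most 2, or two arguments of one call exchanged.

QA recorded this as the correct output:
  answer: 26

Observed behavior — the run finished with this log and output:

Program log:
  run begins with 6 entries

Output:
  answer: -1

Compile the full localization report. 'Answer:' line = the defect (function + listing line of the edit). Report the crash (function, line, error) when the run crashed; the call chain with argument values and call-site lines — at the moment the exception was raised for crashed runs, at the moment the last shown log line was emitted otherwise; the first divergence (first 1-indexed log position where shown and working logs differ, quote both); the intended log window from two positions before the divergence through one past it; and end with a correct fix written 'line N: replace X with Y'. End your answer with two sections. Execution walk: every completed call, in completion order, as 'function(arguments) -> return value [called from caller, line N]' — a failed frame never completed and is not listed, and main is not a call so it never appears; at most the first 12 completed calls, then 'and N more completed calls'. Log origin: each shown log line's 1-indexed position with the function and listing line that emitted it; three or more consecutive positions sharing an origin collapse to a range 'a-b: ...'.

Answer: the defect is in main at line 22.
Key observation: The two runs log identically and part ways only at the printed values.
Call chain: main.
First divergence: there is none — every log position agrees.
Execution walk:
  shape_report([-3, -2, 12, 1, 3, 8]) -> 19  [called from screen_input, line 13]
  rank_cells(-1, 25) -> 25  [called from rank_cells, line 4]
  rank_cells(1, 24) -> 25  [called from rank_cells, line 4]
  rank_cells(3, 21) -> 25  [called from rank_cells, line 4]
  rank_cells(5, 16) -> 25  [called from rank_cells, line 4]
  rank_cells(7, 9) -> 25  [called from rank_cells, line 4]
  rank_cells(9, 0) -> 25  [called from screen_input, line 15]
  screen_input([-3, -2, 12, 1, 3, 8]) -> 25  [called from main, line 21]
Log origin:
  1: emitted by main (line 20)
A correct fix: line 22: replace `pos` with `bound`.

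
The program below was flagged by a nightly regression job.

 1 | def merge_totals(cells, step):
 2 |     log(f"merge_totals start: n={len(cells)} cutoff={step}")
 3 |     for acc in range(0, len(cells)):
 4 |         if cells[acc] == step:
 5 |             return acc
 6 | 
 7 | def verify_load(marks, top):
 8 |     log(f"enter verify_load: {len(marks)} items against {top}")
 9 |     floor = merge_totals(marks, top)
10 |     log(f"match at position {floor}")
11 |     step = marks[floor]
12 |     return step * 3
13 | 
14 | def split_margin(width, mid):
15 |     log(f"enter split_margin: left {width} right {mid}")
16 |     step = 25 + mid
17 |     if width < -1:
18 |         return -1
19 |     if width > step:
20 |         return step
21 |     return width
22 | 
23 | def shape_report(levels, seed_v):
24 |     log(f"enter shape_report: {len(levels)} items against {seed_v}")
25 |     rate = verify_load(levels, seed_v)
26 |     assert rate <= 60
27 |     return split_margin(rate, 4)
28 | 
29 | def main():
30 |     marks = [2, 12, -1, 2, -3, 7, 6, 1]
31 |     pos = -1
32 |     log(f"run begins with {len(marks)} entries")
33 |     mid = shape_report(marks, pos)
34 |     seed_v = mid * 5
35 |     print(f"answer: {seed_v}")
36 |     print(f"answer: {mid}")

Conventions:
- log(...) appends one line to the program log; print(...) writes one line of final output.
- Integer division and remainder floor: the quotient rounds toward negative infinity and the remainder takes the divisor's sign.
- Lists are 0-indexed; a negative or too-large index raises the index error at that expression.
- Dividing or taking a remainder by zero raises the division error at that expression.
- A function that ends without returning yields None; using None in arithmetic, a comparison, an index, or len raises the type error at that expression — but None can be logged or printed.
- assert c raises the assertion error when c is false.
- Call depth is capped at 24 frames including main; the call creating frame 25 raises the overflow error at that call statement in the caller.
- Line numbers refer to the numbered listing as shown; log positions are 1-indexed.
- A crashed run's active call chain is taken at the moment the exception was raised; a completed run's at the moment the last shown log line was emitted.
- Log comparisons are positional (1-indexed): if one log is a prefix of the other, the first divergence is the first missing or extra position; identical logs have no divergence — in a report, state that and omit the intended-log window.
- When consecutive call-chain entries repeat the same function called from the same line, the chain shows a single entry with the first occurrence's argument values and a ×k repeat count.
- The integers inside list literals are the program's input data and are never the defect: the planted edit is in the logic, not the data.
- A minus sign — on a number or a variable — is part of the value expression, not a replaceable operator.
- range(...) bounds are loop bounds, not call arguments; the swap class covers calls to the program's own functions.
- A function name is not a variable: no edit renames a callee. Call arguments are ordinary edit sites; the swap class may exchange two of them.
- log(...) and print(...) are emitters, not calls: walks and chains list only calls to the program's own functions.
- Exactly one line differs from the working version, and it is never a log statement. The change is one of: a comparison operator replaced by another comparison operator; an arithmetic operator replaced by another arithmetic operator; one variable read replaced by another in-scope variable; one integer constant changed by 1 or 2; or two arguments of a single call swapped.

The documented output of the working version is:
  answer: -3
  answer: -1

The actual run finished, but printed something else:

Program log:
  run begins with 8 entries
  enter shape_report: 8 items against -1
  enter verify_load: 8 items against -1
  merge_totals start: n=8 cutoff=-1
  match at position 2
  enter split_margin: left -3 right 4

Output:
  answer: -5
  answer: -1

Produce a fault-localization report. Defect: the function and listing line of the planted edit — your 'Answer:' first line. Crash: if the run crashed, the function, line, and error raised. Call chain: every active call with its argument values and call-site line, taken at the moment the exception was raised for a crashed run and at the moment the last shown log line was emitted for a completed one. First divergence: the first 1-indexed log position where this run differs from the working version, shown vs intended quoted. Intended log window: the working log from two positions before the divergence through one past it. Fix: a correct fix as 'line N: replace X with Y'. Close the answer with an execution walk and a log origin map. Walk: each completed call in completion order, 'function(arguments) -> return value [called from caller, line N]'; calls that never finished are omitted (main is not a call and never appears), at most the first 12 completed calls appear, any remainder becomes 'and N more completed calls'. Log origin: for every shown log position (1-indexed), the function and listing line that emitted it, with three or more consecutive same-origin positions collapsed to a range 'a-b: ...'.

Answer: the defect is in main at line 34.
The tell: Nothing in the log betrays the bug — only the output does.
Call chain: main -> shape_report([2, 12, -1, 2, -3, 7, 6, 1], -1) (called at line 33) -> split_margin(-3, 4) (called at line 27).
First divergence: none; the two logs match at every position.
Execution walk:
  merge_totals([2, 12, -1, 2, -3, 7, 6, 1], -1) -> 2  [called from verify_load, line 9]
  verify_load([2, 12, -1, 2, -3, 7, 6, 1], -1) -> -3  [called from shape_report, line 25]
  split_margin(-3, 4) -> -1  [called from shape_report, line 27]
  shape_report([2, 12, -1, 2, -3, 7, 6, 1], -1) -> -1  [called from main, line 33]
Log line origins:
  1: from main, line 32
  2: from shape_report, line 24
  3: from verify_load, line 8
  4: from merge_totals, line 2
  5: from verify_load, line 10
  6: from split_margin, line 15
A correct fix: line 34: replace `5` with `3`.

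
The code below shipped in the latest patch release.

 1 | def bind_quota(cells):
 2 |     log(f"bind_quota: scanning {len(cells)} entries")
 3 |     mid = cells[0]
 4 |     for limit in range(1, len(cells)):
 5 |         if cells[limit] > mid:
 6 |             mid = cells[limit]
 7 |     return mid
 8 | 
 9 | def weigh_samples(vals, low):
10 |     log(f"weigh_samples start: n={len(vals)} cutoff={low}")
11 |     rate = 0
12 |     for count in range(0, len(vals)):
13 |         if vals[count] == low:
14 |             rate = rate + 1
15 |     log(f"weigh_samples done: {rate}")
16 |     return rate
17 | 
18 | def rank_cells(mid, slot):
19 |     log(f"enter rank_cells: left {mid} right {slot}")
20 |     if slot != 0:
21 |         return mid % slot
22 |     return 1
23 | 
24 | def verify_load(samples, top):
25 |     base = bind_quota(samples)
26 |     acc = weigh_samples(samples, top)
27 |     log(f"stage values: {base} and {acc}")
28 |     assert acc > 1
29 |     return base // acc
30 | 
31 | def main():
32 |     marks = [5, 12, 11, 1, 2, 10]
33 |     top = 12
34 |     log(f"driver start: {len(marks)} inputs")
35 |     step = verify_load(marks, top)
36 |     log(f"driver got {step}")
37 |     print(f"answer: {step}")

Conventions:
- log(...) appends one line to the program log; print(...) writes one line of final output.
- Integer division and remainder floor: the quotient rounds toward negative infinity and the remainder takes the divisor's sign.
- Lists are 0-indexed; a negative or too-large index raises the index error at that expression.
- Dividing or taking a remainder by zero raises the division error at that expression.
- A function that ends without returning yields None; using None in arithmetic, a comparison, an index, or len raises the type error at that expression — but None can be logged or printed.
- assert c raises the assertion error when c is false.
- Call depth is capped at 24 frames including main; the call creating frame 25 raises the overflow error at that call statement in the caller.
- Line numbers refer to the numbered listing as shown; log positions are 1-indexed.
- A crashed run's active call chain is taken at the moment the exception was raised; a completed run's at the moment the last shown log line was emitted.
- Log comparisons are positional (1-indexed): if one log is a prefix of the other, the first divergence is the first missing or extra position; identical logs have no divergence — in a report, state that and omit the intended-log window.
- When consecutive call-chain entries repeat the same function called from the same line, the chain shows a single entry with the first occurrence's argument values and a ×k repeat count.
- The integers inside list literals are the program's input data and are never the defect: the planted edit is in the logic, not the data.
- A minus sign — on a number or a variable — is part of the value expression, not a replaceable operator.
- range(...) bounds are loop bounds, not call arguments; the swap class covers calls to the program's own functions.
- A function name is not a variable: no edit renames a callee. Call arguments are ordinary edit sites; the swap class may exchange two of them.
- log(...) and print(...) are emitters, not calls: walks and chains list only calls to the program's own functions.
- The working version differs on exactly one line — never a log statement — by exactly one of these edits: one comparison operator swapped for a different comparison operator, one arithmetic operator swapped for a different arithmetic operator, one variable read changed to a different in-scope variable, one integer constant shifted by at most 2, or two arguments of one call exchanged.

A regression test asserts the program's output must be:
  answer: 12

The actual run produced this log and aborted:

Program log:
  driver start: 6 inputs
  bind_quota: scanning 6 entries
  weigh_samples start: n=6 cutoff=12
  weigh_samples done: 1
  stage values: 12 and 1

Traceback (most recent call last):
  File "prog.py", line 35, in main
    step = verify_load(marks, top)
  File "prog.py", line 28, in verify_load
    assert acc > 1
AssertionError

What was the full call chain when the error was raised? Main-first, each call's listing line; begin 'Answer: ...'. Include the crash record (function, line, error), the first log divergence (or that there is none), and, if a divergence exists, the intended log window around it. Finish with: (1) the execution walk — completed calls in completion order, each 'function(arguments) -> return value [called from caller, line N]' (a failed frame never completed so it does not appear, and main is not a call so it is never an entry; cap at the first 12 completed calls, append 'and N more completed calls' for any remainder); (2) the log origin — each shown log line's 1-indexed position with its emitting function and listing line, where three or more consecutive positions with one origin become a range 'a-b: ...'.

Answer: main -> verify_load (called at line 35).
Key fact: After 5 matching log lines the faulty run goes silent, while the working version continues with 'driver got 12'.
Crash: verify_load, line 28, AssertionError.
First divergence: position 6 — the faulty run's log ends after 5 lines; the working version continues with 'driver got 12'.
Intended log window:
  4: weigh_samples done: 1
  5: stage values: 12 and 1
  6: driver got 12
Execution walk:
  bind_quota([5, 12, 11, 1, 2, 10]) -> 12  [called from verify_load, line 25]
  weigh_samples([5, 12, 11, 1, 2, 10], 12) -> 1  [called from verify_load, line 26]
Log line origins:
  1: logged in main at line 34
  2: logged in bind_quota at line 2
  3: logged in weigh_samples at line 10
  4: logged in weigh_samples at line 15
  5: logged in verify_load at line 27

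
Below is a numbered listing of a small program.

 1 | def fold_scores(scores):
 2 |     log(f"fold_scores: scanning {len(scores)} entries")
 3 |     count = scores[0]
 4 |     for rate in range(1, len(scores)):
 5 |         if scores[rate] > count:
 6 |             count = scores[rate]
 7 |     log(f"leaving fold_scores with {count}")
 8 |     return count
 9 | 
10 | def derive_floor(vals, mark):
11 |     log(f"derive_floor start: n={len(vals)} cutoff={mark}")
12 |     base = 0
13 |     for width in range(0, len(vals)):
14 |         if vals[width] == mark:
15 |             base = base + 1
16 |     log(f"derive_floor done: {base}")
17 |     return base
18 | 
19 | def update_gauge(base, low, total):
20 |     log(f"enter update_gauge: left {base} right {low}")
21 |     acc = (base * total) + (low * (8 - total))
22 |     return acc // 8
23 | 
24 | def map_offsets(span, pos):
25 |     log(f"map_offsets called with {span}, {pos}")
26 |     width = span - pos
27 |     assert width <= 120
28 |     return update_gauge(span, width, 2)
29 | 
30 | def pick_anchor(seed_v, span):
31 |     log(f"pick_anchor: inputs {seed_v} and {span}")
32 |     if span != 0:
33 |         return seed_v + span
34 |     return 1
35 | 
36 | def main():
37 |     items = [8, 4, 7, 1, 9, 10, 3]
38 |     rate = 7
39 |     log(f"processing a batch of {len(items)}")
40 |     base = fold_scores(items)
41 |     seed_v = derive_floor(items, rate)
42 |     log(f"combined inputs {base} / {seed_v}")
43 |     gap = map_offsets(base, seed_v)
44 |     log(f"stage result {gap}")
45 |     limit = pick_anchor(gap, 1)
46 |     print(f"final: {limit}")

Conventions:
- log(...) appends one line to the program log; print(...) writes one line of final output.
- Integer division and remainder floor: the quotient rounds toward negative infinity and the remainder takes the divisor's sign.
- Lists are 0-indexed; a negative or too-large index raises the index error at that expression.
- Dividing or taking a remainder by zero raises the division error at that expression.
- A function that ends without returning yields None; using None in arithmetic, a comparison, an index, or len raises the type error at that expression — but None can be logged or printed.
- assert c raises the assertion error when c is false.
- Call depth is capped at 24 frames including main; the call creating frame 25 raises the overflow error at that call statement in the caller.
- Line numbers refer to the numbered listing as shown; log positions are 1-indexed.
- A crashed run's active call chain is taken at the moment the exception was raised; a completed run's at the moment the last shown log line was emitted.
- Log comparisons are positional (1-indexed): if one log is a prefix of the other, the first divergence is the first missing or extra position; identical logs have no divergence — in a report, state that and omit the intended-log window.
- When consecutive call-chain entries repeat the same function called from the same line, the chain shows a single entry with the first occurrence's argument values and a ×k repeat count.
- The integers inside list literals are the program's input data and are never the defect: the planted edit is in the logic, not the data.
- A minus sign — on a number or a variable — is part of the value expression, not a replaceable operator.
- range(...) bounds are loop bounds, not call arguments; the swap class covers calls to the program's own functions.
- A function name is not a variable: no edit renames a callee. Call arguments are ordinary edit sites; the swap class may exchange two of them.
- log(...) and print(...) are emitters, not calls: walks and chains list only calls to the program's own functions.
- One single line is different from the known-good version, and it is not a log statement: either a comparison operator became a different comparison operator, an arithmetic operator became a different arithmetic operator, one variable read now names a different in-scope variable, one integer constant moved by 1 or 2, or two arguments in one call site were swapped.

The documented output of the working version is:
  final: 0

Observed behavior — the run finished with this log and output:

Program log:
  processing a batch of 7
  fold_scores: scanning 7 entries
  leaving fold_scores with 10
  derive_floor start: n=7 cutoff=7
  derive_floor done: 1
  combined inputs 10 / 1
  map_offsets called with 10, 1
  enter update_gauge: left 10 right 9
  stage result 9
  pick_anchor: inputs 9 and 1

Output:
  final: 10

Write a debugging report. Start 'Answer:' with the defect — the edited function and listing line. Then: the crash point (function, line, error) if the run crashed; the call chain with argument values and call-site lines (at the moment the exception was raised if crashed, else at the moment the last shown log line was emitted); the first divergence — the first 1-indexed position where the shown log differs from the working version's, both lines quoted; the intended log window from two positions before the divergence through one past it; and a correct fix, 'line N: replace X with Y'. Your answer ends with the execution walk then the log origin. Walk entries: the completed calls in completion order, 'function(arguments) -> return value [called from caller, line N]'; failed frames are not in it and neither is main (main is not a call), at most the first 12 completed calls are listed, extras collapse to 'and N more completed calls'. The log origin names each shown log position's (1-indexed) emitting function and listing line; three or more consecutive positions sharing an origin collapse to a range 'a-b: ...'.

Answer: the defect is in pick_anchor at line 33.
Key observation: Nothing in the log betrays the bug — only the output does.
Call chain: main -> pick_anchor(9, 1) (called at line 45).
First divergence: none (the log streams are identical).
Execution walk:
  fold_scores([8, 4, 7, 1, 9, 10, 3]) -> 10  [called from main, line 40]
  derive_floor([8, 4, 7, 1, 9, 10, 3], 7) -> 1  [called from main, line 41]
  update_gauge(10, 9, 2) -> 9  [called from map_offsets, line 28]
  map_offsets(10, 1) -> 9  [called from main, line 43]
  pick_anchor(9, 1) -> 10  [called from main, line 45]
Log origin:
  1: emitted by main (line 39)
  2: emitted by fold_scores (line 2)
  3: emitted by fold_scores (line 7)
  4: emitted by derive_floor (line 11)
  5: emitted by derive_floor (line 16)
  6: emitted by main (line 42)
  7: emitted by map_offsets (line 25)
  8: emitted by update_gauge (line 20)
  9: emitted by main (line 44)
  10: emitted by pick_anchor (line 31)
A correct fix: line 33: replace `+` with `%`.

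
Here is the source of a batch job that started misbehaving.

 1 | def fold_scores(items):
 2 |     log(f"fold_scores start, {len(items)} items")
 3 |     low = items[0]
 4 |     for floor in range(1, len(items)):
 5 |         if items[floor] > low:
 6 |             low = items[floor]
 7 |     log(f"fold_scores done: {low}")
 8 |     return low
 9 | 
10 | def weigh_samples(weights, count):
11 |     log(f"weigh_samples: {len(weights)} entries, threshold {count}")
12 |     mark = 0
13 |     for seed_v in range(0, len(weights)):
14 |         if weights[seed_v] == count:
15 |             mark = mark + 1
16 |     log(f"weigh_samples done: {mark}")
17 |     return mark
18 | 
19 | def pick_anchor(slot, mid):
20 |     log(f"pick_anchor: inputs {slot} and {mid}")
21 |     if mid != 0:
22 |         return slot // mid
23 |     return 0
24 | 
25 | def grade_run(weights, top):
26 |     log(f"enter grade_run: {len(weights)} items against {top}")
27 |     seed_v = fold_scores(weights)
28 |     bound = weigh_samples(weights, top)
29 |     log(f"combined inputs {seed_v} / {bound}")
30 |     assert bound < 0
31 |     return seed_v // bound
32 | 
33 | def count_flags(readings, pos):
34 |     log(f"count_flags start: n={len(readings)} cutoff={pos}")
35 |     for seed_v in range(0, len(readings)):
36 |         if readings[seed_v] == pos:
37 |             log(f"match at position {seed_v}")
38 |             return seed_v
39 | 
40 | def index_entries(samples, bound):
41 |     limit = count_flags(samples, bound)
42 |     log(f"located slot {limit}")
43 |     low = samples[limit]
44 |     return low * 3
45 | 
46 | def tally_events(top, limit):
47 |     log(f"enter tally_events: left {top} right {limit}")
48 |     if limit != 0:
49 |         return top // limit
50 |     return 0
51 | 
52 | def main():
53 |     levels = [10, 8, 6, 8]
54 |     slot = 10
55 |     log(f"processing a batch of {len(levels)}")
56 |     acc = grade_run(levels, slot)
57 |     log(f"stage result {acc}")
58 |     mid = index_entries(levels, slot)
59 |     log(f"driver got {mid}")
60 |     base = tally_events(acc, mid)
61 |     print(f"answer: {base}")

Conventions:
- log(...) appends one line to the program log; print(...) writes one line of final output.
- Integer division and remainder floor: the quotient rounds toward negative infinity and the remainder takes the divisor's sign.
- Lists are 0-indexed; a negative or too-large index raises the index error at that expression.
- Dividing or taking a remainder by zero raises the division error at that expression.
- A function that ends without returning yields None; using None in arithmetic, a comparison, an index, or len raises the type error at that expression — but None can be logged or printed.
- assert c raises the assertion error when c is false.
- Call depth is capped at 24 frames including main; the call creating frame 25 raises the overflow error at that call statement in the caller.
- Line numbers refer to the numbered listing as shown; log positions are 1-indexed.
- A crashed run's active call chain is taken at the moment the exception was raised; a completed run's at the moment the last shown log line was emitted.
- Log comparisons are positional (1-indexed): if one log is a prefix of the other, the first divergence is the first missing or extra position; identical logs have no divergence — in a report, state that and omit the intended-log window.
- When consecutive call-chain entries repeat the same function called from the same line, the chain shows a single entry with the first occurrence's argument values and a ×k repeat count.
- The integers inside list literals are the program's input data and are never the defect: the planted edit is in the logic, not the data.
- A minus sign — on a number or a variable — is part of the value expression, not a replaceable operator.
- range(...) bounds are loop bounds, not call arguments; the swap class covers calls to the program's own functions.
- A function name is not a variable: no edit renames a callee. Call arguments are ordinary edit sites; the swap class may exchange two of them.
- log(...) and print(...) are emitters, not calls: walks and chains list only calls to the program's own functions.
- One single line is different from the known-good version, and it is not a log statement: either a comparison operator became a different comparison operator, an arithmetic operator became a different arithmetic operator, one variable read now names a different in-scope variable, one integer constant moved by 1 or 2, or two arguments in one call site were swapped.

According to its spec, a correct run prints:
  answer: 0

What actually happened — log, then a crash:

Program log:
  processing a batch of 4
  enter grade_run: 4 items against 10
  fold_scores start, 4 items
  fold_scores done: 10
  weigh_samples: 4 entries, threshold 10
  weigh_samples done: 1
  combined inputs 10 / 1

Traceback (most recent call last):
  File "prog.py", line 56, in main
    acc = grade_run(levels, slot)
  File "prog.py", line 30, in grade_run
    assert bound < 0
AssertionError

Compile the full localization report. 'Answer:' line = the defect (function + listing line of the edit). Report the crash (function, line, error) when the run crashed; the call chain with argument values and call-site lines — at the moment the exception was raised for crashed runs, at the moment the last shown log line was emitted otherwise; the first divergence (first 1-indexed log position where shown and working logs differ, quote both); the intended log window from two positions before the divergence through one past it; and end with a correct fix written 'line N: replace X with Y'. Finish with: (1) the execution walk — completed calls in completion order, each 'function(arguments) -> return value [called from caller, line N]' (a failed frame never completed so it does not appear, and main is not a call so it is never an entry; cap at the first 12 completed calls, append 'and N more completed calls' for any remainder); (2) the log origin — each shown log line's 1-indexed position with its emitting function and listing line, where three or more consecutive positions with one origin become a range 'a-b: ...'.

Answer: the defect is in grade_run at line 30.
Key fact: The faulty run's log stops after 7 lines; the working version's next line would be 'stage result 10'.
Crash: grade_run, line 30, AssertionError.
Call chain: main -> grade_run([10, 8, 6, 8], 10) (called at line 56).
First divergence: position 8; the shown log stops at 7 lines while the working version next logs 'stage result 10'.
Intended log window:
  6: weigh_samples done: 1
  7: combined inputs 10 / 1
  8: stage result 10
  9: count_flags start: n=4 cutoff=10
Execution walk:
  fold_scores([10, 8, 6, 8]) -> 10  [called from grade_run, line 27]
  weigh_samples([10, 8, 6, 8], 10) -> 1  [called from grade_run, line 28]
Origin of each log line:
  1: emitted by main (line 55)
  2: emitted by grade_run (line 26)
  3: emitted by fold_scores (line 2)
  4: emitted by fold_scores (line 7)
  5: emitted by weigh_samples (line 11)
  6: emitted by weigh_samples (line 16)
  7: emitted by grade_run (line 29)
A correct fix: line 30: replace `<` with `>`.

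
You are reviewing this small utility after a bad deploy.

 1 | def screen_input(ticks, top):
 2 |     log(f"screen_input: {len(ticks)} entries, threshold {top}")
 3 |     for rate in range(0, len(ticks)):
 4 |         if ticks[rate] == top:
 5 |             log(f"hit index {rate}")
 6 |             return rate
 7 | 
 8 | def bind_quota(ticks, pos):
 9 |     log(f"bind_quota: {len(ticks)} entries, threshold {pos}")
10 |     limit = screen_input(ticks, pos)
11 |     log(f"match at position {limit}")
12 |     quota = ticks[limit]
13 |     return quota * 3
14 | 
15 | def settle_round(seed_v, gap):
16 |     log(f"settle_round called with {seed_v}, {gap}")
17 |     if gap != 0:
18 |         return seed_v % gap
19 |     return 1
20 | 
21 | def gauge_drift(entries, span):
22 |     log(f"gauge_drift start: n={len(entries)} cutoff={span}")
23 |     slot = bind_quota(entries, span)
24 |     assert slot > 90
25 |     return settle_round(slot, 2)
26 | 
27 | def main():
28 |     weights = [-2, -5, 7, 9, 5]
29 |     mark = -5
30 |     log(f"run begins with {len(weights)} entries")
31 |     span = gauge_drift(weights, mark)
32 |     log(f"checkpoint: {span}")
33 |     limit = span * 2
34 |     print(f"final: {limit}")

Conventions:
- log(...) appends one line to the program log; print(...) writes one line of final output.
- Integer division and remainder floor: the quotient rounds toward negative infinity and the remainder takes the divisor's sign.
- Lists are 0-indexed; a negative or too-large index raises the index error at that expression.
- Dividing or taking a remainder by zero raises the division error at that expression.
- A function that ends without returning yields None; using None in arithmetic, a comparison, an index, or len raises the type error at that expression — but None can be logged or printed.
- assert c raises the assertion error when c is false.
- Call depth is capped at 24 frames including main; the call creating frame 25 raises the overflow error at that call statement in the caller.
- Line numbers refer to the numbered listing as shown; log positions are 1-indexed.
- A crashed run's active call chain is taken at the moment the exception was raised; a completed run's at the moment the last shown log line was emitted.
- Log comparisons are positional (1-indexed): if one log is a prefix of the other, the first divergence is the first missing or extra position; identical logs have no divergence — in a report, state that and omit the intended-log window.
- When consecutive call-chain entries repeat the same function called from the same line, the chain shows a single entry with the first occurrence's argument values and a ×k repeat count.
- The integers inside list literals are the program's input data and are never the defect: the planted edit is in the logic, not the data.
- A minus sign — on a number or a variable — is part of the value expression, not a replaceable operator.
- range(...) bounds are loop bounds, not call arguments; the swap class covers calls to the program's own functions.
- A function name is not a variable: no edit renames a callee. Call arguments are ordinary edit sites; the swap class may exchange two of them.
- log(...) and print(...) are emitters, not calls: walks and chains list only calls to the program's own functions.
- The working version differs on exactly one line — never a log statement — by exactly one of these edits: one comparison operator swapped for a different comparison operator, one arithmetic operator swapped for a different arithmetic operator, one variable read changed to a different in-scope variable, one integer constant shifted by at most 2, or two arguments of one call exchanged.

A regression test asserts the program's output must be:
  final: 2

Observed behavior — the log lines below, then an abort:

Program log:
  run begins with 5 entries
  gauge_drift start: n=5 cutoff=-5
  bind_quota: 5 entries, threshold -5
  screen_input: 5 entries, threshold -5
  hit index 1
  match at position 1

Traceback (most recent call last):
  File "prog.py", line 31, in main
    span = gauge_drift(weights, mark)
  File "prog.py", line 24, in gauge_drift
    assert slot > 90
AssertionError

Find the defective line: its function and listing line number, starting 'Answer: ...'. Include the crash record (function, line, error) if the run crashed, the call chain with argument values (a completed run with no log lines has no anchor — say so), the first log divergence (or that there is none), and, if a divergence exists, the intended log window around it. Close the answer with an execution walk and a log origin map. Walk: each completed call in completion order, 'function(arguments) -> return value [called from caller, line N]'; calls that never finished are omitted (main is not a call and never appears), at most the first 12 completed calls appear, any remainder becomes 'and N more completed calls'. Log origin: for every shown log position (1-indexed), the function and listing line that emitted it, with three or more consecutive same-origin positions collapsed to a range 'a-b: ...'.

Answer: the defect is in gauge_drift at line 24.
Key fact: Only 6 log lines were emitted before the run died; the intended continuation was 'settle_round called with -15, 2'.
Crash: gauge_drift, line 24, AssertionError.
Call chain: main -> gauge_drift([-2, -5, 7, 9, 5], -5) (called at line 31).
First divergence: position 7 — after 6 matching lines the faulty run goes silent; intended next line 'settle_round called with -15, 2'.
Intended log window:
  5: hit index 1
  6: match at position 1
  7: settle_round called with -15, 2
  8: checkpoint: 1
Execution walk:
  screen_input([-2, -5, 7, 9, 5], -5) -> 1  [called from bind_quota, line 10]
  bind_quota([-2, -5, 7, 9, 5], -5) -> -15  [called from gauge_drift, line 23]
Origin of each log line:
  1: logged in main at line 30
  2: logged in gauge_drift at line 22
  3: logged in bind_quota at line 9
  4: logged in screen_input at line 2
  5: logged in screen_input at line 5
  6: logged in bind_quota at line 11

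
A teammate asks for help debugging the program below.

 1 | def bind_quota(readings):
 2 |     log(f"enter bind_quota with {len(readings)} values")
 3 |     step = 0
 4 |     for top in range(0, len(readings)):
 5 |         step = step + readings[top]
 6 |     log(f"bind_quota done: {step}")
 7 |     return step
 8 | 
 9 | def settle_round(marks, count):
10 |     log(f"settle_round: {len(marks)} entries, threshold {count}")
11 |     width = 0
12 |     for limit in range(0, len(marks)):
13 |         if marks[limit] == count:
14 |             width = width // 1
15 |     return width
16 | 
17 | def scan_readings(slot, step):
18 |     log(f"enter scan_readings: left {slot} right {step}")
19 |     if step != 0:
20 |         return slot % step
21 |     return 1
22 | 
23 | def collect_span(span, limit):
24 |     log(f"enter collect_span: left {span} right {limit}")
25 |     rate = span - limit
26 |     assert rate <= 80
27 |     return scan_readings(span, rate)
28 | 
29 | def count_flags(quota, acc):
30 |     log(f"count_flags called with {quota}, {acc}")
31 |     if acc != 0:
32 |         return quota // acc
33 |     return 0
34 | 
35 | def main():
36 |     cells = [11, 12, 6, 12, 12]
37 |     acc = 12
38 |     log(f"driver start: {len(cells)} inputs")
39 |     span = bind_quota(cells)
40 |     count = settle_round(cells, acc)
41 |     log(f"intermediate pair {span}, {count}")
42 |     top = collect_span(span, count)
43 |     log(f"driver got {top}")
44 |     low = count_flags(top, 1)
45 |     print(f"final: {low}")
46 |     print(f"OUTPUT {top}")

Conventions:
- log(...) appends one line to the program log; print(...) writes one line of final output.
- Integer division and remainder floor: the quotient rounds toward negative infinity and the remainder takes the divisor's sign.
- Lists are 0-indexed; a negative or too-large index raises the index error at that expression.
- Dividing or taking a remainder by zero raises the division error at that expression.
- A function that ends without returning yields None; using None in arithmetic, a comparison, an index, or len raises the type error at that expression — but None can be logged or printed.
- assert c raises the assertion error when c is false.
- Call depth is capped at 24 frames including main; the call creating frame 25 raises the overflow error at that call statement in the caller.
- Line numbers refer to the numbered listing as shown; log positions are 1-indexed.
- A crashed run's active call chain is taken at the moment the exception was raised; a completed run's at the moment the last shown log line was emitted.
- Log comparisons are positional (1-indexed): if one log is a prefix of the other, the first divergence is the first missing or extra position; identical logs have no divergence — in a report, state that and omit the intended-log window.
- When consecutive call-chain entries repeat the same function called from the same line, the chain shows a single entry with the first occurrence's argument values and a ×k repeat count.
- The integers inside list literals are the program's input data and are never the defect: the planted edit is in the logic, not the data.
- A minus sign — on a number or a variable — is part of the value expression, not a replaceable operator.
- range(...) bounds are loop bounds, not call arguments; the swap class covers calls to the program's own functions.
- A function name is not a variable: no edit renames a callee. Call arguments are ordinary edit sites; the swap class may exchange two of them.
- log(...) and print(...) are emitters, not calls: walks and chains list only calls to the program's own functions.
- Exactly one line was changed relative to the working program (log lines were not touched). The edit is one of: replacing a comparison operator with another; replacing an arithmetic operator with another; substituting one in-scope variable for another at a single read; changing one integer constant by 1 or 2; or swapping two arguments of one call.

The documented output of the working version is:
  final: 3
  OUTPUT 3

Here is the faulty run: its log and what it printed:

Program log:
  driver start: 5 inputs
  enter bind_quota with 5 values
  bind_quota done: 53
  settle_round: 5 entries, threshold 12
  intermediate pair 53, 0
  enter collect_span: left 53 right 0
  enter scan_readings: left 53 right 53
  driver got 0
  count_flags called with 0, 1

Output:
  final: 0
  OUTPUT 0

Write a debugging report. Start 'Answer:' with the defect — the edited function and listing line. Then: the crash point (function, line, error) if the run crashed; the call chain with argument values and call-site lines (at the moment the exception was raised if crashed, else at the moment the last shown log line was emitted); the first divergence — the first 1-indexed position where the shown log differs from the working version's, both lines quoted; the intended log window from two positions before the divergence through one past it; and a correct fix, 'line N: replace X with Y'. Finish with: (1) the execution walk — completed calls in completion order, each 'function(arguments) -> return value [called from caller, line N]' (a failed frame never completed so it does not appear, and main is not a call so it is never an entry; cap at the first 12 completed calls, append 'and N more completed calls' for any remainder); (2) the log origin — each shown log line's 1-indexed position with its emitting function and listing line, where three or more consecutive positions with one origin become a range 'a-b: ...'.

Answer: the defect is in settle_round at line 14.
Core observation: The log first diverges at position 5: the faulty run prints 'intermediate pair 53, 0' where the working version prints 'intermediate pair 53, 3'.
Call chain: main -> count_flags(0, 1) (called at line 44).
First divergence: position 5 — shown 'intermediate pair 53, 0', intended 'intermediate pair 53, 3'.
Intended log window:
  3: bind_quota done: 53
  4: settle_round: 5 entries, threshold 12
  5: intermediate pair 53, 3
  6: enter collect_span: left 53 right 3
Execution walk:
  bind_quota([11, 12, 6, 12, 12]) -> 53  [called from main, line 39]
  settle_round([11, 12, 6, 12, 12], 12) -> 0  [called from main, line 40]
  scan_readings(53, 53) -> 0  [called from collect_span, line 27]
  collect_span(53, 0) -> 0  [called from main, line 42]
  count_flags(0, 1) -> 0  [called from main, line 44]
Log origins:
  1: from main, line 38
  2: from bind_quota, line 2
  3: from bind_quota, line 6
  4: from settle_round, line 10
  5: from main, line 41
  6: from collect_span, line 24
  7: from scan_readings, line 18
  8: from main, line 43
  9: from count_flags, line 30
A correct fix: line 14: replace `//` with `+`.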